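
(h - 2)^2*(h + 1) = h^3 - 3*h^2 + 4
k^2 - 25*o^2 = (k - 5*o)*(k + 5*o)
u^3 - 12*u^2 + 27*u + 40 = (u - 8)*(u - 5)*(u + 1)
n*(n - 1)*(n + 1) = n^3 - n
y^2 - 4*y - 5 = (y - 5)*(y + 1)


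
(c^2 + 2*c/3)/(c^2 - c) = (c + 2/3)/(c - 1)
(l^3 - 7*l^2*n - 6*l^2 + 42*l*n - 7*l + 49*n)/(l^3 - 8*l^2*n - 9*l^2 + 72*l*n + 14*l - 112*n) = (l^2 - 7*l*n + l - 7*n)/(l^2 - 8*l*n - 2*l + 16*n)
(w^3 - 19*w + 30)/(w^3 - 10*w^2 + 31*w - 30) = (w + 5)/(w - 5)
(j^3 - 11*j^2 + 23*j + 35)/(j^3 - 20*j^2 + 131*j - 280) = (j + 1)/(j - 8)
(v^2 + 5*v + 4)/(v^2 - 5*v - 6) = (v + 4)/(v - 6)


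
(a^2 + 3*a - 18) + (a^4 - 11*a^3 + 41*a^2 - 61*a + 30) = a^4 - 11*a^3 + 42*a^2 - 58*a + 12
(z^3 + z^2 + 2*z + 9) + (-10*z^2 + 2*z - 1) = z^3 - 9*z^2 + 4*z + 8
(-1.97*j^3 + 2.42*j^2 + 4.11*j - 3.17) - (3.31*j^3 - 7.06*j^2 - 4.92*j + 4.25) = -5.28*j^3 + 9.48*j^2 + 9.03*j - 7.42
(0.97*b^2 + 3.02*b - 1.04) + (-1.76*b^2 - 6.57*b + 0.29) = -0.79*b^2 - 3.55*b - 0.75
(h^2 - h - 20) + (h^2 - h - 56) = 2*h^2 - 2*h - 76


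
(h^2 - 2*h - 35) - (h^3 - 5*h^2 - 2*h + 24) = -h^3 + 6*h^2 - 59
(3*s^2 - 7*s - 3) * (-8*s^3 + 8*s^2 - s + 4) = -24*s^5 + 80*s^4 - 35*s^3 - 5*s^2 - 25*s - 12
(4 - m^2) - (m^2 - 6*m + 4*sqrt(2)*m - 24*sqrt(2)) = -2*m^2 - 4*sqrt(2)*m + 6*m + 4 + 24*sqrt(2)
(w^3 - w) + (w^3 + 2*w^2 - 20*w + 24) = 2*w^3 + 2*w^2 - 21*w + 24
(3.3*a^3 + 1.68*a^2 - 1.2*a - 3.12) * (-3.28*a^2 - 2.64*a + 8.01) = -10.824*a^5 - 14.2224*a^4 + 25.9338*a^3 + 26.8584*a^2 - 1.3752*a - 24.9912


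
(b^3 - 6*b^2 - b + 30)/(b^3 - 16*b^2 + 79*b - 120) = (b + 2)/(b - 8)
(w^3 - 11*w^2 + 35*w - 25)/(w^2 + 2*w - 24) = (w^3 - 11*w^2 + 35*w - 25)/(w^2 + 2*w - 24)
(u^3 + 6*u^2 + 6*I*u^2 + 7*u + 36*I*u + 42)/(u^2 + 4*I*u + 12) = (u^3 + 6*u^2*(1 + I) + u*(7 + 36*I) + 42)/(u^2 + 4*I*u + 12)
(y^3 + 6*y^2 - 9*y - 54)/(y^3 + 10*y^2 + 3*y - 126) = (y + 3)/(y + 7)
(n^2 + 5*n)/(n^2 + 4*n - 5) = n/(n - 1)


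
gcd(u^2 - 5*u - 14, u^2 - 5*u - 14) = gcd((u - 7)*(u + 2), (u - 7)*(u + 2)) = u^2 - 5*u - 14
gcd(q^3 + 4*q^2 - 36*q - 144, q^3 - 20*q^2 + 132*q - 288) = q - 6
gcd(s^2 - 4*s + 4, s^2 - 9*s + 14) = s - 2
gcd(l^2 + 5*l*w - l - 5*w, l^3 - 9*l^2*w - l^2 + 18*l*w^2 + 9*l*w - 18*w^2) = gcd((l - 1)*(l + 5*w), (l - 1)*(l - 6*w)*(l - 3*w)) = l - 1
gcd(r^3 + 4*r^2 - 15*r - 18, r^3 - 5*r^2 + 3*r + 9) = r^2 - 2*r - 3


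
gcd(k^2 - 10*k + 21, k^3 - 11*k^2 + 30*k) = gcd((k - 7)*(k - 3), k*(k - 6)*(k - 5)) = 1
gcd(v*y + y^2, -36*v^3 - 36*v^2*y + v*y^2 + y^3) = v + y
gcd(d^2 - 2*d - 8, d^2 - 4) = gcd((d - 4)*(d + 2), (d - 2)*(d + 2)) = d + 2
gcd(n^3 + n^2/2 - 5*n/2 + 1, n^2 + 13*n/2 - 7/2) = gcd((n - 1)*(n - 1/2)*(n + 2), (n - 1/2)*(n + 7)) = n - 1/2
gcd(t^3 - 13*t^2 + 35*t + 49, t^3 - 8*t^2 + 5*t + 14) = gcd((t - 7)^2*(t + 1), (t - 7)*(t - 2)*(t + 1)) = t^2 - 6*t - 7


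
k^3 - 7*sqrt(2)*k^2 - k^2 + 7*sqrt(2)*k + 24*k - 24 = (k - 1)*(k - 4*sqrt(2))*(k - 3*sqrt(2))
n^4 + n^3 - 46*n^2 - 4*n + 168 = (n - 6)*(n - 2)*(n + 2)*(n + 7)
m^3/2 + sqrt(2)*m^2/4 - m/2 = m*(m/2 + sqrt(2)/2)*(m - sqrt(2)/2)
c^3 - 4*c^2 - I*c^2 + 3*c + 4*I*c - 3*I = (c - 3)*(c - 1)*(c - I)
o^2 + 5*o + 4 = (o + 1)*(o + 4)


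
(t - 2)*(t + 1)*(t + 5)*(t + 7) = t^4 + 11*t^3 + 21*t^2 - 59*t - 70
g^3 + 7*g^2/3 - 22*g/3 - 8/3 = (g - 2)*(g + 1/3)*(g + 4)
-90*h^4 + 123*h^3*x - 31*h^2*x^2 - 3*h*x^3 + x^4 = (-5*h + x)*(-3*h + x)*(-h + x)*(6*h + x)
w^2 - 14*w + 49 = (w - 7)^2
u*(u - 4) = u^2 - 4*u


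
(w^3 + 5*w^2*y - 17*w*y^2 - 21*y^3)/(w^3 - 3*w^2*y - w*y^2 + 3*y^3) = (-w - 7*y)/(-w + y)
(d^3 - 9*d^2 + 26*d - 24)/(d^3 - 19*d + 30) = (d - 4)/(d + 5)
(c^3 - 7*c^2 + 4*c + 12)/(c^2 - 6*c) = c - 1 - 2/c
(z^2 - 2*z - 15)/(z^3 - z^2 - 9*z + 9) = (z - 5)/(z^2 - 4*z + 3)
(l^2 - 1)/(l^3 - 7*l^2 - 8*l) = (l - 1)/(l*(l - 8))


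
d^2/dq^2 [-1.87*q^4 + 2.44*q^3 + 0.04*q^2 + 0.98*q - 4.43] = -22.44*q^2 + 14.64*q + 0.08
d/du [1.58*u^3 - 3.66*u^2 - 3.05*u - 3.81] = 4.74*u^2 - 7.32*u - 3.05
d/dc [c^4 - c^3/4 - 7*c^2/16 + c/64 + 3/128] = 4*c^3 - 3*c^2/4 - 7*c/8 + 1/64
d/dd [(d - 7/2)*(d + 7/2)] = 2*d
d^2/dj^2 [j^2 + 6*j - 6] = 2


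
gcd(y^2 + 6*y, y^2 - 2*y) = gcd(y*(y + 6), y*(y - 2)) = y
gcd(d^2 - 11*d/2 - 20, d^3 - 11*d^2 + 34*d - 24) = 1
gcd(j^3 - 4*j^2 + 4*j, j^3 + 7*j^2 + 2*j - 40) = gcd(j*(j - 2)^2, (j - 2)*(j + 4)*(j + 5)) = j - 2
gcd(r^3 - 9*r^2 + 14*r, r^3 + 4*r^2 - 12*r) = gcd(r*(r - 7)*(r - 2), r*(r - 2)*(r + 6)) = r^2 - 2*r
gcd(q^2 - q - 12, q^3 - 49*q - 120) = q + 3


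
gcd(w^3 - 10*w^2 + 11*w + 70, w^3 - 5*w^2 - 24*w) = 1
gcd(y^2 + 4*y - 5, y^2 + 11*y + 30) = y + 5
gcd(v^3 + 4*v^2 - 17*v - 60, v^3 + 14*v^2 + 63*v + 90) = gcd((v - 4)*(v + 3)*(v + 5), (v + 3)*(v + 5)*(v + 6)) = v^2 + 8*v + 15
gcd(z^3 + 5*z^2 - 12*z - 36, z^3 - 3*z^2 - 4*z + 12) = z^2 - z - 6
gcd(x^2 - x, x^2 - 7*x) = x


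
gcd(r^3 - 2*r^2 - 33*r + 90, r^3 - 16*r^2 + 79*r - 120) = r^2 - 8*r + 15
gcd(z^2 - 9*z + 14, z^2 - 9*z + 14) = z^2 - 9*z + 14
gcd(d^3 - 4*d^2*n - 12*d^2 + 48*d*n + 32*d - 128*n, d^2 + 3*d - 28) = d - 4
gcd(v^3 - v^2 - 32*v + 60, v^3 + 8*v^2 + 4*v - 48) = v^2 + 4*v - 12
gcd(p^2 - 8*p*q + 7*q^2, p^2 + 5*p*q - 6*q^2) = p - q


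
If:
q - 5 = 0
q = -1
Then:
No Solution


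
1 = 1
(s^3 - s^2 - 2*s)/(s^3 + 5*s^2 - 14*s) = (s + 1)/(s + 7)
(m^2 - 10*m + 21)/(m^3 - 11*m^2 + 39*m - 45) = (m - 7)/(m^2 - 8*m + 15)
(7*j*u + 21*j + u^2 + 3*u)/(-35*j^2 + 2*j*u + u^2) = (u + 3)/(-5*j + u)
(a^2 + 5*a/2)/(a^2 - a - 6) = a*(2*a + 5)/(2*(a^2 - a - 6))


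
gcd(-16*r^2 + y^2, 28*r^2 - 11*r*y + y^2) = -4*r + y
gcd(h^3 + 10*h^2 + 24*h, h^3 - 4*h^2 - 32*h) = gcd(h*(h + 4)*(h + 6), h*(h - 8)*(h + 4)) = h^2 + 4*h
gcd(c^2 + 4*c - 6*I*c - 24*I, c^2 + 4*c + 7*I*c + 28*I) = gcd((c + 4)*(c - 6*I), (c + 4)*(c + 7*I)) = c + 4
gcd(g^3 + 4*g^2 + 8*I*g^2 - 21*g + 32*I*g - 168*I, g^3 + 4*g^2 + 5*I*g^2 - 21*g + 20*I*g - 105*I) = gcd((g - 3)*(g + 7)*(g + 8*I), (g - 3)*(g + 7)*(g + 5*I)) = g^2 + 4*g - 21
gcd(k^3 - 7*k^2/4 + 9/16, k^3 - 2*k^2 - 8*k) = 1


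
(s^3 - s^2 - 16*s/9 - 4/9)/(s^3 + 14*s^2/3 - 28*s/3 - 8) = (s + 1/3)/(s + 6)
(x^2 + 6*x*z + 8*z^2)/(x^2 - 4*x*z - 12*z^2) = (x + 4*z)/(x - 6*z)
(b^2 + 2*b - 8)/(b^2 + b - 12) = (b - 2)/(b - 3)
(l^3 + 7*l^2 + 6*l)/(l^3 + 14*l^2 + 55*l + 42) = l/(l + 7)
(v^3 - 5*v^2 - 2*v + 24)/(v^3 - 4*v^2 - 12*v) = (v^2 - 7*v + 12)/(v*(v - 6))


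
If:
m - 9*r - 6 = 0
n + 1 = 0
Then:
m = 9*r + 6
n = -1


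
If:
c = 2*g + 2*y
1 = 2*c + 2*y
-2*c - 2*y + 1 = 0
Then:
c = 1/2 - y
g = 1/4 - 3*y/2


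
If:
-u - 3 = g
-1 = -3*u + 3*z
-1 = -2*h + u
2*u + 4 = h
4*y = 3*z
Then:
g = -2/3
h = -2/3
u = -7/3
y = -2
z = -8/3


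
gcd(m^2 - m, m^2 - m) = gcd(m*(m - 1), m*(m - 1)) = m^2 - m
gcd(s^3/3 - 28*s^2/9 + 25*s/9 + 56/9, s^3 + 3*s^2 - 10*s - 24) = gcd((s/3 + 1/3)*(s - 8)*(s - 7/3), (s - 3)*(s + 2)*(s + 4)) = 1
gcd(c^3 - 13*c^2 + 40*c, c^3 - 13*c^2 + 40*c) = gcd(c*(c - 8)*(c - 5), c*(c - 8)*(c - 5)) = c^3 - 13*c^2 + 40*c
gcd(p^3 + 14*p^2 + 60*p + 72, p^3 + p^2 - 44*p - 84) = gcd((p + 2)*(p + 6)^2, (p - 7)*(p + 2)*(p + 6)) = p^2 + 8*p + 12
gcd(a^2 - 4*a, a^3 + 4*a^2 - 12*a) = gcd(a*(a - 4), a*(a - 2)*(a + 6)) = a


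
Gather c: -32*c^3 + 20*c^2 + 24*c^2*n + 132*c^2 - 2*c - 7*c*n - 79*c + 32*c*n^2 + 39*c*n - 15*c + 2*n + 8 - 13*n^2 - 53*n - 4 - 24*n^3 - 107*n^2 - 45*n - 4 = -32*c^3 + c^2*(24*n + 152) + c*(32*n^2 + 32*n - 96) - 24*n^3 - 120*n^2 - 96*n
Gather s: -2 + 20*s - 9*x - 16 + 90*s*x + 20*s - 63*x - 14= s*(90*x + 40) - 72*x - 32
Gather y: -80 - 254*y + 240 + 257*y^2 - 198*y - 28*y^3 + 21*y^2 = -28*y^3 + 278*y^2 - 452*y + 160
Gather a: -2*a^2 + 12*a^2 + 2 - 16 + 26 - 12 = 10*a^2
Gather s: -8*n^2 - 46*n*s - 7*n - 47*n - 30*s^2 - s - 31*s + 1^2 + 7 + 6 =-8*n^2 - 54*n - 30*s^2 + s*(-46*n - 32) + 14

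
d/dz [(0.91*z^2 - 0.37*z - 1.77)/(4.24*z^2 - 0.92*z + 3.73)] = (0.7316*z^2 + 21.7982*z - 3.0085)/(17.9776*z^4 - 7.8016*z^3 + 32.4768*z^2 - 6.8632*z + 13.9129)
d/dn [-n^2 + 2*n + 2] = 2 - 2*n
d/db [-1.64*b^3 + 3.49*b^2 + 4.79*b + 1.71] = -4.92*b^2 + 6.98*b + 4.79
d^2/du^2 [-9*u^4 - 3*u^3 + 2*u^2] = -108*u^2 - 18*u + 4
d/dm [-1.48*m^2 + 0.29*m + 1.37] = 0.29 - 2.96*m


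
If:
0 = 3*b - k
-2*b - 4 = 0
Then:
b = -2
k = -6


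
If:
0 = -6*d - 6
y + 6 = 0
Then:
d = -1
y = -6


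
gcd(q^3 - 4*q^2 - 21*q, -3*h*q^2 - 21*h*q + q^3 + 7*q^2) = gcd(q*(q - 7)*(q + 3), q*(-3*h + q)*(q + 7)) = q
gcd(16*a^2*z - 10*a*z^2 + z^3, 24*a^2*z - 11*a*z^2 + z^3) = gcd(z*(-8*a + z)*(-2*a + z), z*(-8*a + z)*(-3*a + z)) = -8*a*z + z^2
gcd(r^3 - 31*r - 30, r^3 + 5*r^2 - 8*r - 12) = r + 1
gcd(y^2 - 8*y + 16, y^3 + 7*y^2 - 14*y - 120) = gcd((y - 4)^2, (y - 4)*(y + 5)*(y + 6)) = y - 4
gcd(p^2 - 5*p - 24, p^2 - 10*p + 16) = p - 8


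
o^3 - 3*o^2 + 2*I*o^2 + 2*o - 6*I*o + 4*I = (o - 2)*(o - 1)*(o + 2*I)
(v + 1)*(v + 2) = v^2 + 3*v + 2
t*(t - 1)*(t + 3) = t^3 + 2*t^2 - 3*t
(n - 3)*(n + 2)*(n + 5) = n^3 + 4*n^2 - 11*n - 30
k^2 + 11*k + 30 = (k + 5)*(k + 6)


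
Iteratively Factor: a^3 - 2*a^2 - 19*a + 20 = (a - 5)*(a^2 + 3*a - 4) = (a - 5)*(a - 1)*(a + 4)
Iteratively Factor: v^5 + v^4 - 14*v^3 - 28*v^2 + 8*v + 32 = (v + 2)*(v^4 - v^3 - 12*v^2 - 4*v + 16) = (v - 4)*(v + 2)*(v^3 + 3*v^2 - 4) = (v - 4)*(v + 2)^2*(v^2 + v - 2) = (v - 4)*(v + 2)^3*(v - 1)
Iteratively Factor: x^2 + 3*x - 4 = (x + 4)*(x - 1)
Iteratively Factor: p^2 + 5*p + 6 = (p + 3)*(p + 2)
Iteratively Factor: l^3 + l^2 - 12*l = (l)*(l^2 + l - 12) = l*(l - 3)*(l + 4)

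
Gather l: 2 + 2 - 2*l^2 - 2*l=-2*l^2 - 2*l + 4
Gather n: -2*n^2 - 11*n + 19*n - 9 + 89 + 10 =-2*n^2 + 8*n + 90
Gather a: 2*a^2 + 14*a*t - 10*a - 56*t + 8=2*a^2 + a*(14*t - 10) - 56*t + 8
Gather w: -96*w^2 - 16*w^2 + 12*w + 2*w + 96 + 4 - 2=-112*w^2 + 14*w + 98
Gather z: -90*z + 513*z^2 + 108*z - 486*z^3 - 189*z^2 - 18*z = -486*z^3 + 324*z^2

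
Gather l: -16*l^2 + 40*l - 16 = -16*l^2 + 40*l - 16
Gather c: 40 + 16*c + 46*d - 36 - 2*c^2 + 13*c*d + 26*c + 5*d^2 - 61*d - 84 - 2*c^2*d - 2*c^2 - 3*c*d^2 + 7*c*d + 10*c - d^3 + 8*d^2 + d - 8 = c^2*(-2*d - 4) + c*(-3*d^2 + 20*d + 52) - d^3 + 13*d^2 - 14*d - 88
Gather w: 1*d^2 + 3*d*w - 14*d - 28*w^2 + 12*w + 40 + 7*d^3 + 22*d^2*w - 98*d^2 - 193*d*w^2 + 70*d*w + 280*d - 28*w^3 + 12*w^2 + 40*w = 7*d^3 - 97*d^2 + 266*d - 28*w^3 + w^2*(-193*d - 16) + w*(22*d^2 + 73*d + 52) + 40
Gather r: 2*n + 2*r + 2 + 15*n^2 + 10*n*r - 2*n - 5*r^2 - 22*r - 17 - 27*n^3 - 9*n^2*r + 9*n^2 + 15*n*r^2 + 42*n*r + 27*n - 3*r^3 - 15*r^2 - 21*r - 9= -27*n^3 + 24*n^2 + 27*n - 3*r^3 + r^2*(15*n - 20) + r*(-9*n^2 + 52*n - 41) - 24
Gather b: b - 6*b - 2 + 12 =10 - 5*b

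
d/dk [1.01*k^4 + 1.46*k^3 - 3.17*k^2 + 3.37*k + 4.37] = 4.04*k^3 + 4.38*k^2 - 6.34*k + 3.37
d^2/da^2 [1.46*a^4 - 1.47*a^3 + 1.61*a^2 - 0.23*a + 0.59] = 17.52*a^2 - 8.82*a + 3.22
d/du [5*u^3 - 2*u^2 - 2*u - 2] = 15*u^2 - 4*u - 2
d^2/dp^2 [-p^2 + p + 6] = -2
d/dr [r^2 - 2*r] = 2*r - 2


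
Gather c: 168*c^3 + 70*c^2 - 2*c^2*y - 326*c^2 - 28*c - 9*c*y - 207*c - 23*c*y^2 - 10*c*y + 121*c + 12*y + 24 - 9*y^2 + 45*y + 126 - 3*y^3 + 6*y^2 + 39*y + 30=168*c^3 + c^2*(-2*y - 256) + c*(-23*y^2 - 19*y - 114) - 3*y^3 - 3*y^2 + 96*y + 180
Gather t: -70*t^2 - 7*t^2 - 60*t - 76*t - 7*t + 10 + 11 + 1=-77*t^2 - 143*t + 22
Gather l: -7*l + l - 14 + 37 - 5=18 - 6*l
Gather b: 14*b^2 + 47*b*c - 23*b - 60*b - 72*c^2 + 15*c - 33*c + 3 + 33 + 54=14*b^2 + b*(47*c - 83) - 72*c^2 - 18*c + 90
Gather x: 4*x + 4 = 4*x + 4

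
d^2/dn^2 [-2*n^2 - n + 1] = -4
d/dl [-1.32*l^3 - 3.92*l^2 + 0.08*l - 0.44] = -3.96*l^2 - 7.84*l + 0.08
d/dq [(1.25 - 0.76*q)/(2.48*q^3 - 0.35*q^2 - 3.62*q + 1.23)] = (3.7696*q^3 - 9.566*q^2 + 0.875*q + 3.5902)/(6.1504*q^6 - 1.736*q^5 - 17.8327*q^4 + 8.6348*q^3 + 12.2434*q^2 - 8.9052*q + 1.5129)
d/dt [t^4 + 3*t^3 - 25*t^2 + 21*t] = 4*t^3 + 9*t^2 - 50*t + 21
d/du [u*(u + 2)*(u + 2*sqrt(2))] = 3*u^2 + 4*u + 4*sqrt(2)*u + 4*sqrt(2)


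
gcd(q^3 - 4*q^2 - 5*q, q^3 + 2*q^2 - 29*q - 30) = q^2 - 4*q - 5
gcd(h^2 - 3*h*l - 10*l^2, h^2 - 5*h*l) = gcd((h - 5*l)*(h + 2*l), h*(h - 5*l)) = h - 5*l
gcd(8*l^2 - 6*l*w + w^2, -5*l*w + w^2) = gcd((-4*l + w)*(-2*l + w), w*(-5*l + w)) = 1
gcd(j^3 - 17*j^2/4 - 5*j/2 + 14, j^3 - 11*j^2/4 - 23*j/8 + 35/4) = j^2 - j/4 - 7/2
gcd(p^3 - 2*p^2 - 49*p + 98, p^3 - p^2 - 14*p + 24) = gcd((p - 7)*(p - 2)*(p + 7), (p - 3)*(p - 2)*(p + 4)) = p - 2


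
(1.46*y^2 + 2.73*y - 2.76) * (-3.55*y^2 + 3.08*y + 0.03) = -5.183*y^4 - 5.1947*y^3 + 18.2502*y^2 - 8.4189*y - 0.0828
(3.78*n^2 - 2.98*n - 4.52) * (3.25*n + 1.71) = 12.285*n^3 - 3.2212*n^2 - 19.7858*n - 7.7292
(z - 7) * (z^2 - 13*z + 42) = z^3 - 20*z^2 + 133*z - 294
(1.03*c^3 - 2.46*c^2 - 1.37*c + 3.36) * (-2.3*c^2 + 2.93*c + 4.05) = -2.369*c^5 + 8.6759*c^4 + 0.114699999999999*c^3 - 21.7051*c^2 + 4.2963*c + 13.608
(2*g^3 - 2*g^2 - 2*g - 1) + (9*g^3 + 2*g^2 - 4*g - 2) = 11*g^3 - 6*g - 3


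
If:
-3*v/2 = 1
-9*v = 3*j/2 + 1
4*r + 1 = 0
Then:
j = 10/3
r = -1/4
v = -2/3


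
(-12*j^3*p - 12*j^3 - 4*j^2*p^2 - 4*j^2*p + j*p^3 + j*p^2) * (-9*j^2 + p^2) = 108*j^5*p + 108*j^5 + 36*j^4*p^2 + 36*j^4*p - 21*j^3*p^3 - 21*j^3*p^2 - 4*j^2*p^4 - 4*j^2*p^3 + j*p^5 + j*p^4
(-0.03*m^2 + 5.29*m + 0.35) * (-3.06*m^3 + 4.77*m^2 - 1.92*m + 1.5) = 0.0918*m^5 - 16.3305*m^4 + 24.2199*m^3 - 8.5323*m^2 + 7.263*m + 0.525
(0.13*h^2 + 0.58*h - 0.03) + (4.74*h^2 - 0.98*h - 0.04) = 4.87*h^2 - 0.4*h - 0.07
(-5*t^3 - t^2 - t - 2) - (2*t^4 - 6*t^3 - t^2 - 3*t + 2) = -2*t^4 + t^3 + 2*t - 4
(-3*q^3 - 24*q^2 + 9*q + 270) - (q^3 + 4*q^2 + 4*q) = -4*q^3 - 28*q^2 + 5*q + 270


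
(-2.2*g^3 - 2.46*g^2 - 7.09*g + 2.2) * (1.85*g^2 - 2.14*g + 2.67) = -4.07*g^5 + 0.157000000000001*g^4 - 13.7261*g^3 + 12.6744*g^2 - 23.6383*g + 5.874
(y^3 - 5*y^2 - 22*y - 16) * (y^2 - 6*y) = y^5 - 11*y^4 + 8*y^3 + 116*y^2 + 96*y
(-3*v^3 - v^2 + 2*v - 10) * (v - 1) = -3*v^4 + 2*v^3 + 3*v^2 - 12*v + 10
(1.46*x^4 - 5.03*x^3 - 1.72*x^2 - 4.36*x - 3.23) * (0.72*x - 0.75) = 1.0512*x^5 - 4.7166*x^4 + 2.5341*x^3 - 1.8492*x^2 + 0.9444*x + 2.4225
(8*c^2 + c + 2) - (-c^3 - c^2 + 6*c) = c^3 + 9*c^2 - 5*c + 2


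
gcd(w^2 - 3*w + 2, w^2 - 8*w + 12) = w - 2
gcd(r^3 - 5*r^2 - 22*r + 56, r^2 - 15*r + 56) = r - 7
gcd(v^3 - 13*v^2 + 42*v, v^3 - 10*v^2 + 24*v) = v^2 - 6*v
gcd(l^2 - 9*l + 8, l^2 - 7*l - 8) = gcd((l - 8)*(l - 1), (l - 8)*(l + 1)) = l - 8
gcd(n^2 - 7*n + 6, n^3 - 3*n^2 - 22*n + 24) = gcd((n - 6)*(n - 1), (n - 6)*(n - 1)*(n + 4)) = n^2 - 7*n + 6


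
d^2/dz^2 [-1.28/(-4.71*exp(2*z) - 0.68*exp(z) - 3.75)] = (1.28*(9.42*exp(z) + 0.68)*(18.84*exp(z) + 1.36)*exp(z) - (24.1152*exp(z) + 0.8704)*(4.71*exp(2*z) + 0.68*exp(z) + 3.75))*exp(z)/(4.71*exp(2*z) + 0.68*exp(z) + 3.75)^3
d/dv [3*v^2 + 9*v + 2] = 6*v + 9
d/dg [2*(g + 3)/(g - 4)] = -14/(g - 4)^2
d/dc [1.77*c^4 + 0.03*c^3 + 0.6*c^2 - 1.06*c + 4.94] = 7.08*c^3 + 0.09*c^2 + 1.2*c - 1.06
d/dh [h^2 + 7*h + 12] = 2*h + 7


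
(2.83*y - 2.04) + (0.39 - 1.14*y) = 1.69*y - 1.65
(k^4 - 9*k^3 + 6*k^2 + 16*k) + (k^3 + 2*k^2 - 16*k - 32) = k^4 - 8*k^3 + 8*k^2 - 32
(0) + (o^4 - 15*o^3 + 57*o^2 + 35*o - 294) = o^4 - 15*o^3 + 57*o^2 + 35*o - 294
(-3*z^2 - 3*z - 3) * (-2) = 6*z^2 + 6*z + 6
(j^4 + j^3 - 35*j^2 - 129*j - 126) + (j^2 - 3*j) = j^4 + j^3 - 34*j^2 - 132*j - 126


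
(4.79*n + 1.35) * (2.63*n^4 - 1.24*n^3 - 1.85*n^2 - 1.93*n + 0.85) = 12.5977*n^5 - 2.3891*n^4 - 10.5355*n^3 - 11.7422*n^2 + 1.466*n + 1.1475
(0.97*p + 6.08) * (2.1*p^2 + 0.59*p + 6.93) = 2.037*p^3 + 13.3403*p^2 + 10.3093*p + 42.1344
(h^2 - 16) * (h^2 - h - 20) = h^4 - h^3 - 36*h^2 + 16*h + 320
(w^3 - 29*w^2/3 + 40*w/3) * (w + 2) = w^4 - 23*w^3/3 - 6*w^2 + 80*w/3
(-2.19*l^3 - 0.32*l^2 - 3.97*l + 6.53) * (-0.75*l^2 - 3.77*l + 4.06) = 1.6425*l^5 + 8.4963*l^4 - 4.7075*l^3 + 8.7702*l^2 - 40.7363*l + 26.5118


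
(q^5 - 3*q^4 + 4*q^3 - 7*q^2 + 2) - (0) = q^5 - 3*q^4 + 4*q^3 - 7*q^2 + 2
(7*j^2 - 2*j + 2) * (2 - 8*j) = -56*j^3 + 30*j^2 - 20*j + 4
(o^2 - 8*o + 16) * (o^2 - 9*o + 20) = o^4 - 17*o^3 + 108*o^2 - 304*o + 320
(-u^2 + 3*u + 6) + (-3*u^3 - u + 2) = -3*u^3 - u^2 + 2*u + 8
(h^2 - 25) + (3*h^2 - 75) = 4*h^2 - 100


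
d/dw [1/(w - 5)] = -1/(w - 5)^2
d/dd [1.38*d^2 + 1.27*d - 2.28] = 2.76*d + 1.27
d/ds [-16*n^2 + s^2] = 2*s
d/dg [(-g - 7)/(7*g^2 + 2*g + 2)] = (7*g^2 + 98*g + 12)/(49*g^4 + 28*g^3 + 32*g^2 + 8*g + 4)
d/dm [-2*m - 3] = -2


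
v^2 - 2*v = v*(v - 2)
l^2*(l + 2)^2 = l^4 + 4*l^3 + 4*l^2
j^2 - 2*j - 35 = (j - 7)*(j + 5)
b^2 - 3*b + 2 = (b - 2)*(b - 1)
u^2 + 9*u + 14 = (u + 2)*(u + 7)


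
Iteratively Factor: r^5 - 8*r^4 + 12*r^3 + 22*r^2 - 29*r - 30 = (r + 1)*(r^4 - 9*r^3 + 21*r^2 + r - 30) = (r - 2)*(r + 1)*(r^3 - 7*r^2 + 7*r + 15) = (r - 3)*(r - 2)*(r + 1)*(r^2 - 4*r - 5) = (r - 5)*(r - 3)*(r - 2)*(r + 1)*(r + 1)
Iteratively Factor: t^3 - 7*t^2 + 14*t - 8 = (t - 1)*(t^2 - 6*t + 8) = (t - 2)*(t - 1)*(t - 4)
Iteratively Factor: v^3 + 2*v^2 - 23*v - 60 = (v + 4)*(v^2 - 2*v - 15) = (v + 3)*(v + 4)*(v - 5)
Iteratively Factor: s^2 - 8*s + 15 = (s - 3)*(s - 5)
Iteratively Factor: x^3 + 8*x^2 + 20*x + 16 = (x + 2)*(x^2 + 6*x + 8) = (x + 2)^2*(x + 4)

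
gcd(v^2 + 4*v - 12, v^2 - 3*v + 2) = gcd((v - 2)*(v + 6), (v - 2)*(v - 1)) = v - 2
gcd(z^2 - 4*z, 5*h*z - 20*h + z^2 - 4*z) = z - 4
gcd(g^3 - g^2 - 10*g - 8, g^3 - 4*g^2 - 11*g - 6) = g + 1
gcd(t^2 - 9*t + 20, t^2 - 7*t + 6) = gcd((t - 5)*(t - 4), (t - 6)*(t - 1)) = 1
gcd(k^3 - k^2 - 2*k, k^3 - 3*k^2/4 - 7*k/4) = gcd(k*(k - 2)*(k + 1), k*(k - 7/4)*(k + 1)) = k^2 + k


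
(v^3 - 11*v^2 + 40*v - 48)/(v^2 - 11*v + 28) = (v^2 - 7*v + 12)/(v - 7)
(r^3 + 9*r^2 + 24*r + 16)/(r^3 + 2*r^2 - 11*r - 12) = (r + 4)/(r - 3)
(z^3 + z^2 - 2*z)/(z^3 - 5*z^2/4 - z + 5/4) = 4*z*(z + 2)/(4*z^2 - z - 5)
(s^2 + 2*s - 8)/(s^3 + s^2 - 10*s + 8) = 1/(s - 1)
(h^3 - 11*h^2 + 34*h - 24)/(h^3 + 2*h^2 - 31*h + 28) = (h - 6)/(h + 7)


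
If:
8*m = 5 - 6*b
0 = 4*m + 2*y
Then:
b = 2*y/3 + 5/6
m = -y/2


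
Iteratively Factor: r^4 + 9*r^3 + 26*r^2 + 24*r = (r + 4)*(r^3 + 5*r^2 + 6*r) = (r + 3)*(r + 4)*(r^2 + 2*r) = (r + 2)*(r + 3)*(r + 4)*(r)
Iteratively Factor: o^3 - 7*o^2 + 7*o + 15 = (o - 3)*(o^2 - 4*o - 5) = (o - 3)*(o + 1)*(o - 5)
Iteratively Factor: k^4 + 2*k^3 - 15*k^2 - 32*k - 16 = (k + 4)*(k^3 - 2*k^2 - 7*k - 4) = (k + 1)*(k + 4)*(k^2 - 3*k - 4) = (k - 4)*(k + 1)*(k + 4)*(k + 1)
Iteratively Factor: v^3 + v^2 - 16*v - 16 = (v + 4)*(v^2 - 3*v - 4) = (v + 1)*(v + 4)*(v - 4)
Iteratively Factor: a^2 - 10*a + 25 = (a - 5)*(a - 5)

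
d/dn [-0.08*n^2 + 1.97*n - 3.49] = 1.97 - 0.16*n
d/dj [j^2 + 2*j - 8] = 2*j + 2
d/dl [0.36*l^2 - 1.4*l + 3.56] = 0.72*l - 1.4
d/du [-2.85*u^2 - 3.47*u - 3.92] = -5.7*u - 3.47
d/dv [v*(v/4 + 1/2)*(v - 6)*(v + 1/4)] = v^3 - 45*v^2/16 - 13*v/2 - 3/4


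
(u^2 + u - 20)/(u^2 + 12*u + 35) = (u - 4)/(u + 7)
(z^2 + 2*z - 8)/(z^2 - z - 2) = (z + 4)/(z + 1)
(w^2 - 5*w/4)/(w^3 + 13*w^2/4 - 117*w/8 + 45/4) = 2*w/(2*w^2 + 9*w - 18)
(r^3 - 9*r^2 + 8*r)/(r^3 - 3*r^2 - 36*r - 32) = r*(r - 1)/(r^2 + 5*r + 4)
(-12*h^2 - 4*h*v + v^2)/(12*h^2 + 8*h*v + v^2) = (-6*h + v)/(6*h + v)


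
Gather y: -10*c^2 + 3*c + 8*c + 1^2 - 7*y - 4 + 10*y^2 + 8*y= -10*c^2 + 11*c + 10*y^2 + y - 3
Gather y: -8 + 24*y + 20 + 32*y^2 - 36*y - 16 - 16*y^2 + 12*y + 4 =16*y^2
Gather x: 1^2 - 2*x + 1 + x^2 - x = x^2 - 3*x + 2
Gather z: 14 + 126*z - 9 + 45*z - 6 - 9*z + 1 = 162*z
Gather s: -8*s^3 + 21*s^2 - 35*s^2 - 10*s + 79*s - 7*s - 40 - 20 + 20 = -8*s^3 - 14*s^2 + 62*s - 40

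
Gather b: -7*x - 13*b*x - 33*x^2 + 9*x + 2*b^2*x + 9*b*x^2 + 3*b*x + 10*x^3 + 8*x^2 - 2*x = 2*b^2*x + b*(9*x^2 - 10*x) + 10*x^3 - 25*x^2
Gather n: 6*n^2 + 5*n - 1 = 6*n^2 + 5*n - 1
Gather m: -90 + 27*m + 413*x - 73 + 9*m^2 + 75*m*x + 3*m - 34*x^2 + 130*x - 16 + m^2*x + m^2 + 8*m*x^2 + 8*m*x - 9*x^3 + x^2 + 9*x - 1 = m^2*(x + 10) + m*(8*x^2 + 83*x + 30) - 9*x^3 - 33*x^2 + 552*x - 180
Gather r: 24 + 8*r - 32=8*r - 8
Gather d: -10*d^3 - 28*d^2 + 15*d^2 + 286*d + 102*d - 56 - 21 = -10*d^3 - 13*d^2 + 388*d - 77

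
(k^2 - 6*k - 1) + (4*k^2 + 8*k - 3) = 5*k^2 + 2*k - 4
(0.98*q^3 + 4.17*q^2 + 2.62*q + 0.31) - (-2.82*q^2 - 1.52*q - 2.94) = 0.98*q^3 + 6.99*q^2 + 4.14*q + 3.25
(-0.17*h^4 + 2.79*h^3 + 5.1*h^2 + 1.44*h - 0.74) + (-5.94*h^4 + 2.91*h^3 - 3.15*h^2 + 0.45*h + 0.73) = -6.11*h^4 + 5.7*h^3 + 1.95*h^2 + 1.89*h - 0.01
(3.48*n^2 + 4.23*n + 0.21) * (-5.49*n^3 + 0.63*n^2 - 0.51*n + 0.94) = -19.1052*n^5 - 21.0303*n^4 - 0.2628*n^3 + 1.2462*n^2 + 3.8691*n + 0.1974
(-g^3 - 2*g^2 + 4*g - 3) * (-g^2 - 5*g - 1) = g^5 + 7*g^4 + 7*g^3 - 15*g^2 + 11*g + 3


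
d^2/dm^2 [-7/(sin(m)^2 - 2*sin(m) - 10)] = 14*(-2*sin(m)^4 + 3*sin(m)^3 - 19*sin(m)^2 + 4*sin(m) + 14)/(2*sin(m) + cos(m)^2 + 9)^3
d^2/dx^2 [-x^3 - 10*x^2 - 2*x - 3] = -6*x - 20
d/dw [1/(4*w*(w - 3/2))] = (3 - 4*w)/(2*w^2*(4*w^2 - 12*w + 9))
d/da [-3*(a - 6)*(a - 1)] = 21 - 6*a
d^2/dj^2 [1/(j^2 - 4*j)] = 2*(-j*(j - 4) + 4*(j - 2)^2)/(j^3*(j - 4)^3)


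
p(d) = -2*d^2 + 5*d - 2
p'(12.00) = -43.00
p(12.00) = -230.00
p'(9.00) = -31.00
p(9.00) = -119.00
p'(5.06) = -15.24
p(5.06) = -27.91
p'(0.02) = 4.92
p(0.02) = -1.90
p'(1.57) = -1.28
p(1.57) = 0.92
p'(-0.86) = 8.44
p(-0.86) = -7.78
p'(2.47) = -4.88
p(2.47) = -1.85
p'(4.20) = -11.80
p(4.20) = -16.28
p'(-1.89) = 12.56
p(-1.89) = -18.59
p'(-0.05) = 5.20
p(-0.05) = -2.26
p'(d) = 5 - 4*d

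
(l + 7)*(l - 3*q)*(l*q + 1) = l^3*q - 3*l^2*q^2 + 7*l^2*q + l^2 - 21*l*q^2 - 3*l*q + 7*l - 21*q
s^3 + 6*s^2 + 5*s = s*(s + 1)*(s + 5)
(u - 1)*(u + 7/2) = u^2 + 5*u/2 - 7/2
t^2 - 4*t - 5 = (t - 5)*(t + 1)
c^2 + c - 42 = (c - 6)*(c + 7)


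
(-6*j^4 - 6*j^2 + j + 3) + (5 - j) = -6*j^4 - 6*j^2 + 8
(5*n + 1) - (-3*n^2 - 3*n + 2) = 3*n^2 + 8*n - 1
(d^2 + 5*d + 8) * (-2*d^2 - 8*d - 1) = -2*d^4 - 18*d^3 - 57*d^2 - 69*d - 8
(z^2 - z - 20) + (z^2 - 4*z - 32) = 2*z^2 - 5*z - 52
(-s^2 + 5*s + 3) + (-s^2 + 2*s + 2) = -2*s^2 + 7*s + 5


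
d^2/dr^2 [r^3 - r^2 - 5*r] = 6*r - 2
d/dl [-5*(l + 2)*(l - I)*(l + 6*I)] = -15*l^2 - l*(20 + 50*I) - 30 - 50*I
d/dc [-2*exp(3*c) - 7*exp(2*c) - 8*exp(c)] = (-6*exp(2*c) - 14*exp(c) - 8)*exp(c)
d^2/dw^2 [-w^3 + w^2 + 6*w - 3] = 2 - 6*w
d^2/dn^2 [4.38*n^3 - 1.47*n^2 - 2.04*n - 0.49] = 26.28*n - 2.94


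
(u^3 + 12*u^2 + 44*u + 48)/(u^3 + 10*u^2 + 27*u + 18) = (u^2 + 6*u + 8)/(u^2 + 4*u + 3)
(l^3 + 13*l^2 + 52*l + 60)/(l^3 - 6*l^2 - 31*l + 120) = (l^2 + 8*l + 12)/(l^2 - 11*l + 24)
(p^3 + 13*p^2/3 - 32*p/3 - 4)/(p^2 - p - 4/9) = 3*(p^2 + 4*p - 12)/(3*p - 4)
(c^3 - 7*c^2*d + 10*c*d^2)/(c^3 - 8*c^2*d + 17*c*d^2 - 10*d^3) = c/(c - d)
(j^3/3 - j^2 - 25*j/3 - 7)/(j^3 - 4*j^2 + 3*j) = (j^3 - 3*j^2 - 25*j - 21)/(3*j*(j^2 - 4*j + 3))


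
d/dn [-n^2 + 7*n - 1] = 7 - 2*n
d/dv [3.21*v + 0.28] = 3.21000000000000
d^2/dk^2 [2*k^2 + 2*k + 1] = 4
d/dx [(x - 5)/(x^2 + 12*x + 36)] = (16 - x)/(x^3 + 18*x^2 + 108*x + 216)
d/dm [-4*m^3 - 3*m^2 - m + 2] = -12*m^2 - 6*m - 1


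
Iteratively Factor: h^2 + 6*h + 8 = (h + 2)*(h + 4)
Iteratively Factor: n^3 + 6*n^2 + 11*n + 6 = (n + 2)*(n^2 + 4*n + 3) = (n + 2)*(n + 3)*(n + 1)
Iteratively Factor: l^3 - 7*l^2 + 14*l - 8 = (l - 2)*(l^2 - 5*l + 4) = (l - 2)*(l - 1)*(l - 4)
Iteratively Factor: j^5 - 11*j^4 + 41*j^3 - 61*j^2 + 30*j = (j - 1)*(j^4 - 10*j^3 + 31*j^2 - 30*j) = (j - 2)*(j - 1)*(j^3 - 8*j^2 + 15*j) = (j - 5)*(j - 2)*(j - 1)*(j^2 - 3*j) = (j - 5)*(j - 3)*(j - 2)*(j - 1)*(j)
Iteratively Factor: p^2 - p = (p - 1)*(p)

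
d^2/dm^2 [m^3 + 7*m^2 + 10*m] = 6*m + 14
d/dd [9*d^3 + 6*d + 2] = 27*d^2 + 6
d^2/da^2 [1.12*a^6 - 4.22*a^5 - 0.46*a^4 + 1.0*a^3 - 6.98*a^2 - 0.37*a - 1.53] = 33.6*a^4 - 84.4*a^3 - 5.52*a^2 + 6.0*a - 13.96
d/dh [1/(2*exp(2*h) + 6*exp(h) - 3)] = (-4*exp(h) - 6)*exp(h)/(2*exp(2*h) + 6*exp(h) - 3)^2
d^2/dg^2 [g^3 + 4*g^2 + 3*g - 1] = 6*g + 8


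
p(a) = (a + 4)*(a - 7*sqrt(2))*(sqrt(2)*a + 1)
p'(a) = sqrt(2)*(a + 4)*(a - 7*sqrt(2)) + (a + 4)*(sqrt(2)*a + 1) + (a - 7*sqrt(2))*(sqrt(2)*a + 1)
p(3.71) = -298.10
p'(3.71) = -57.99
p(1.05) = -111.05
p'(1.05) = -72.64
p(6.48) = -364.24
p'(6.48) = 21.08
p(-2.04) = 44.11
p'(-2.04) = -14.28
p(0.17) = -50.33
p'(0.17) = -64.27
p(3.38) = -278.10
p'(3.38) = -63.07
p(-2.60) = 46.84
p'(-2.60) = 4.97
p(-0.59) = -5.92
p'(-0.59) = -51.76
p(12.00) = 603.96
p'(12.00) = 372.81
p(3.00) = -253.20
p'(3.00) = -67.77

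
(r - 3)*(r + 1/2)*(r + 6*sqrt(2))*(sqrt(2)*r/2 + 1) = sqrt(2)*r^4/2 - 5*sqrt(2)*r^3/4 + 7*r^3 - 35*r^2/2 + 21*sqrt(2)*r^2/4 - 15*sqrt(2)*r - 21*r/2 - 9*sqrt(2)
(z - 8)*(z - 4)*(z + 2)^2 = z^4 - 8*z^3 - 12*z^2 + 80*z + 128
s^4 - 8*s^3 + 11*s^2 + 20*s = s*(s - 5)*(s - 4)*(s + 1)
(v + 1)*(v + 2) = v^2 + 3*v + 2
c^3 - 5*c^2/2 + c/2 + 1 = (c - 2)*(c - 1)*(c + 1/2)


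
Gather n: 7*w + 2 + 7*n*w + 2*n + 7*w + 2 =n*(7*w + 2) + 14*w + 4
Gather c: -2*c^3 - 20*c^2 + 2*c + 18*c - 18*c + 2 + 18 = -2*c^3 - 20*c^2 + 2*c + 20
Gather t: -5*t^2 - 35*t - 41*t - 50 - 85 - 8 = -5*t^2 - 76*t - 143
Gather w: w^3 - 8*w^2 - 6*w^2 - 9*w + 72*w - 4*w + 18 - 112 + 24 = w^3 - 14*w^2 + 59*w - 70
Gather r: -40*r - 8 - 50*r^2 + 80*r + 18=-50*r^2 + 40*r + 10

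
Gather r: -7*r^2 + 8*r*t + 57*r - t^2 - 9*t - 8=-7*r^2 + r*(8*t + 57) - t^2 - 9*t - 8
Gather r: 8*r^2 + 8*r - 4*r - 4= 8*r^2 + 4*r - 4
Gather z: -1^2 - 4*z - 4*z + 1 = -8*z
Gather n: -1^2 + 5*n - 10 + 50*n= 55*n - 11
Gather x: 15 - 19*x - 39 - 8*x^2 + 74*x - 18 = -8*x^2 + 55*x - 42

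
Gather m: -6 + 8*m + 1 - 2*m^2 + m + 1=-2*m^2 + 9*m - 4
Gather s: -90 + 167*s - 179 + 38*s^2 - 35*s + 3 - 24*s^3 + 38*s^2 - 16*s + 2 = -24*s^3 + 76*s^2 + 116*s - 264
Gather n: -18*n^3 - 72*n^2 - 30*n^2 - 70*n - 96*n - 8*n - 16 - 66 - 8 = -18*n^3 - 102*n^2 - 174*n - 90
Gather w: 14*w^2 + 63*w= 14*w^2 + 63*w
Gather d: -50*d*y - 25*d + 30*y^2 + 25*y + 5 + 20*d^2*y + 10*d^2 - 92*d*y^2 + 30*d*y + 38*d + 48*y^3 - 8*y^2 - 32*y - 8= d^2*(20*y + 10) + d*(-92*y^2 - 20*y + 13) + 48*y^3 + 22*y^2 - 7*y - 3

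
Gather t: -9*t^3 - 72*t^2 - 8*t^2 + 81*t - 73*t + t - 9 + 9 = -9*t^3 - 80*t^2 + 9*t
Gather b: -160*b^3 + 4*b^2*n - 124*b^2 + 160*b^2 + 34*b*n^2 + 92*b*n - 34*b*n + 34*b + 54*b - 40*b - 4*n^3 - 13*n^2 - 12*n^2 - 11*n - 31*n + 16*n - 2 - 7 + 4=-160*b^3 + b^2*(4*n + 36) + b*(34*n^2 + 58*n + 48) - 4*n^3 - 25*n^2 - 26*n - 5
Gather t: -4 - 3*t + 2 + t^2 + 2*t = t^2 - t - 2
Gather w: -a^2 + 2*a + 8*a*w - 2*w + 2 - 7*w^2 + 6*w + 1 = -a^2 + 2*a - 7*w^2 + w*(8*a + 4) + 3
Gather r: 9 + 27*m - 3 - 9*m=18*m + 6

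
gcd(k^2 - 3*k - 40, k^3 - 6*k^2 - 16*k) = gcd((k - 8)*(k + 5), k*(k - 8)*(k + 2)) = k - 8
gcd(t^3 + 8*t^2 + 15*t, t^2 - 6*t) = t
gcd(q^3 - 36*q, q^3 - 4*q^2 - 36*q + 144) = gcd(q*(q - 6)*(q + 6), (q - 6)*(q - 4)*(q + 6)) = q^2 - 36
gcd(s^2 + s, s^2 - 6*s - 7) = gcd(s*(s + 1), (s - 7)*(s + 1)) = s + 1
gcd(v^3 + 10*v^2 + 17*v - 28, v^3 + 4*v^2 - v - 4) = v^2 + 3*v - 4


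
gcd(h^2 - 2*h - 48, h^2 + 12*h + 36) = h + 6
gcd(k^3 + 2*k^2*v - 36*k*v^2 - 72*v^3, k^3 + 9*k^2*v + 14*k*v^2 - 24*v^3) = k + 6*v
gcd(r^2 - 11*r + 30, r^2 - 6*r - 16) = 1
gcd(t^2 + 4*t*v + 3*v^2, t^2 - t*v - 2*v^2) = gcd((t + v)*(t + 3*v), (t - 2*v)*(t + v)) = t + v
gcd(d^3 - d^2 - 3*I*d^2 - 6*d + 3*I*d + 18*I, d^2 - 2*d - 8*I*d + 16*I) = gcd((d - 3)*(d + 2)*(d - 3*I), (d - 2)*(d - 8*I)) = 1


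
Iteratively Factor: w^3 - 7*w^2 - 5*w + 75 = (w - 5)*(w^2 - 2*w - 15) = (w - 5)^2*(w + 3)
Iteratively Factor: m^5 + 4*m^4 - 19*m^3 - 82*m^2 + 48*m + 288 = (m + 3)*(m^4 + m^3 - 22*m^2 - 16*m + 96) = (m + 3)^2*(m^3 - 2*m^2 - 16*m + 32) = (m + 3)^2*(m + 4)*(m^2 - 6*m + 8) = (m - 4)*(m + 3)^2*(m + 4)*(m - 2)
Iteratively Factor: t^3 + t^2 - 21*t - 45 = (t + 3)*(t^2 - 2*t - 15) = (t - 5)*(t + 3)*(t + 3)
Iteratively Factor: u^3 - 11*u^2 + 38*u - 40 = (u - 2)*(u^2 - 9*u + 20) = (u - 5)*(u - 2)*(u - 4)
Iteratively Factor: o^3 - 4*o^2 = (o)*(o^2 - 4*o) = o^2*(o - 4)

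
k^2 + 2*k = k*(k + 2)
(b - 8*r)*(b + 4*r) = b^2 - 4*b*r - 32*r^2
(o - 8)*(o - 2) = o^2 - 10*o + 16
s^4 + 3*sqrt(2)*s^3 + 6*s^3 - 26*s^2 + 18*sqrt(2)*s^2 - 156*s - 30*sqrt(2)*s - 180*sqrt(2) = (s + 6)*(s - 3*sqrt(2))*(s + sqrt(2))*(s + 5*sqrt(2))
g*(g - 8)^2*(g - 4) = g^4 - 20*g^3 + 128*g^2 - 256*g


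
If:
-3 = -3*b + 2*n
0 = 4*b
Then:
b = 0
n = -3/2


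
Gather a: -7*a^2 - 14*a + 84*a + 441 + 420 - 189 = -7*a^2 + 70*a + 672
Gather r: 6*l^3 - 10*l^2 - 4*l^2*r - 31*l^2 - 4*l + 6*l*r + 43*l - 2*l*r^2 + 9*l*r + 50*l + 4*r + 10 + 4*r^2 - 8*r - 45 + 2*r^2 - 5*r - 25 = 6*l^3 - 41*l^2 + 89*l + r^2*(6 - 2*l) + r*(-4*l^2 + 15*l - 9) - 60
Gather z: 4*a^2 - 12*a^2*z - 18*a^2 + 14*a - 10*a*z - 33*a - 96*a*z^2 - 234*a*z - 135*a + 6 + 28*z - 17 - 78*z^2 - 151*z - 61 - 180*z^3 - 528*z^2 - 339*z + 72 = -14*a^2 - 154*a - 180*z^3 + z^2*(-96*a - 606) + z*(-12*a^2 - 244*a - 462)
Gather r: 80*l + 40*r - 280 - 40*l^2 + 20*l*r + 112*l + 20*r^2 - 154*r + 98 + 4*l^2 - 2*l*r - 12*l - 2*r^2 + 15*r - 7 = -36*l^2 + 180*l + 18*r^2 + r*(18*l - 99) - 189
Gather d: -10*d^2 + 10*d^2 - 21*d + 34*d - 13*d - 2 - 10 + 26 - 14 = 0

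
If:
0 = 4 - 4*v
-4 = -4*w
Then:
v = 1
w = 1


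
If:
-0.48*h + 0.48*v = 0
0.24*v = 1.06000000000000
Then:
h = 4.42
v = 4.42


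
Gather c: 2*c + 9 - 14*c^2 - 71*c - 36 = -14*c^2 - 69*c - 27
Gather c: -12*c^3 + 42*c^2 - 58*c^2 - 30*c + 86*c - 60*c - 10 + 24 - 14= -12*c^3 - 16*c^2 - 4*c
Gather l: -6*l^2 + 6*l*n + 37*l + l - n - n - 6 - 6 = -6*l^2 + l*(6*n + 38) - 2*n - 12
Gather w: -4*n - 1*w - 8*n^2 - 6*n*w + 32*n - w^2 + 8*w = -8*n^2 + 28*n - w^2 + w*(7 - 6*n)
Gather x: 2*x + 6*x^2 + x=6*x^2 + 3*x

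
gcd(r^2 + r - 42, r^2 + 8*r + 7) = r + 7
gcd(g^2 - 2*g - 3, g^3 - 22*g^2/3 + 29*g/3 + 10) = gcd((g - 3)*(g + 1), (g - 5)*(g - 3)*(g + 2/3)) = g - 3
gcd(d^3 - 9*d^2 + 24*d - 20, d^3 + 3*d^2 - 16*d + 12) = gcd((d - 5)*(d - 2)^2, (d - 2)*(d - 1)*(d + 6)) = d - 2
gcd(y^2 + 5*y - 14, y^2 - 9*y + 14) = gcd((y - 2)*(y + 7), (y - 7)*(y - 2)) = y - 2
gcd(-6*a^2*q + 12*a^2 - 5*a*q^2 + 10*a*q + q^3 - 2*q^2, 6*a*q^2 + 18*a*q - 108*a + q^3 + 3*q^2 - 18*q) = 1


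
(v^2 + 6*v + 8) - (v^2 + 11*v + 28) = -5*v - 20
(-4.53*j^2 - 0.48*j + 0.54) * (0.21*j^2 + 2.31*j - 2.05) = -0.9513*j^4 - 10.5651*j^3 + 8.2911*j^2 + 2.2314*j - 1.107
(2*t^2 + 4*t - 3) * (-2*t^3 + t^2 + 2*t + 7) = -4*t^5 - 6*t^4 + 14*t^3 + 19*t^2 + 22*t - 21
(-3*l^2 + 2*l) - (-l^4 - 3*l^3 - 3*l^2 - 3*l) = l^4 + 3*l^3 + 5*l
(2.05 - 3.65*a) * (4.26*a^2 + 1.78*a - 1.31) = -15.549*a^3 + 2.236*a^2 + 8.4305*a - 2.6855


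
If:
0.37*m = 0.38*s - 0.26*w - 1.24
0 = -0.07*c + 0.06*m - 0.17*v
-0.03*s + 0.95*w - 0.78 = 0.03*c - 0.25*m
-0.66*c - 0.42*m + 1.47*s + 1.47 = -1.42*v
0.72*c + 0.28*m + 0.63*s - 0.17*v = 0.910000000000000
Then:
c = 1.73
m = -4.02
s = 0.68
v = -2.13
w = 1.96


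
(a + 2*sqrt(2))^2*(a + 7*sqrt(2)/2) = a^3 + 15*sqrt(2)*a^2/2 + 36*a + 28*sqrt(2)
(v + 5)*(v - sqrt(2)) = v^2 - sqrt(2)*v + 5*v - 5*sqrt(2)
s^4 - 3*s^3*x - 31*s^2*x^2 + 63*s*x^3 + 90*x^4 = (s - 6*x)*(s - 3*x)*(s + x)*(s + 5*x)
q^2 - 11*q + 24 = (q - 8)*(q - 3)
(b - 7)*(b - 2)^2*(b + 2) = b^4 - 9*b^3 + 10*b^2 + 36*b - 56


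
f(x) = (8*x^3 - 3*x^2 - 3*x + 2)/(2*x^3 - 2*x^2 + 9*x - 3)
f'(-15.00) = -0.02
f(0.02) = -0.69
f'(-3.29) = -0.51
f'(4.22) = 0.29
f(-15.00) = 3.77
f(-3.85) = 2.69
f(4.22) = 3.59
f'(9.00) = 0.02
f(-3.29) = 2.43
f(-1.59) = 1.08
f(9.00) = 4.05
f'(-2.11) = -0.91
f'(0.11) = -1.78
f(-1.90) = 1.41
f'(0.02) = -1.07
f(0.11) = -0.81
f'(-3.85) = -0.39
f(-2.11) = 1.61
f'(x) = (-6*x^2 + 4*x - 9)*(8*x^3 - 3*x^2 - 3*x + 2)/(2*x^3 - 2*x^2 + 9*x - 3)^2 + (24*x^2 - 6*x - 3)/(2*x^3 - 2*x^2 + 9*x - 3)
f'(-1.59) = -1.12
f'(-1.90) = -1.00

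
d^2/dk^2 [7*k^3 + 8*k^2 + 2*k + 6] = 42*k + 16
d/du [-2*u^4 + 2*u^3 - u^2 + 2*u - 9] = -8*u^3 + 6*u^2 - 2*u + 2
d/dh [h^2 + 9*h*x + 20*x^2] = 2*h + 9*x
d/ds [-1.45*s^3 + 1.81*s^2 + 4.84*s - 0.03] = -4.35*s^2 + 3.62*s + 4.84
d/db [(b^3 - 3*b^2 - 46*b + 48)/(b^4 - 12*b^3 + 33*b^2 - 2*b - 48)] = (-b^4 - 10*b^3 + 39*b^2 - 36*b + 36)/(b^6 - 8*b^5 + 18*b^4 + 4*b^3 - 47*b^2 + 12*b + 36)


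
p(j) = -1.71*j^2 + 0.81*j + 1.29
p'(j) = 0.81 - 3.42*j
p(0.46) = 1.30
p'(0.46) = -0.76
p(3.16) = -13.23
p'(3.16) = -10.00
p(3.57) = -17.61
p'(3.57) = -11.40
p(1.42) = -1.01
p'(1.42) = -4.05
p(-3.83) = -26.90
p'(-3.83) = 13.91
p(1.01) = 0.36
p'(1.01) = -2.64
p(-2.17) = -8.52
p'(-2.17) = 8.23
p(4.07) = -23.74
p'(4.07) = -13.11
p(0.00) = 1.29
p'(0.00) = 0.81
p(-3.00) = -16.53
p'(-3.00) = 11.07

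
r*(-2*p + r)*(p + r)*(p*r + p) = -2*p^3*r^2 - 2*p^3*r - p^2*r^3 - p^2*r^2 + p*r^4 + p*r^3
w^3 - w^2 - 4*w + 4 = (w - 2)*(w - 1)*(w + 2)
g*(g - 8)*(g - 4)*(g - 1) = g^4 - 13*g^3 + 44*g^2 - 32*g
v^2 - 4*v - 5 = (v - 5)*(v + 1)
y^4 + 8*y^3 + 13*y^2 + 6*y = y*(y + 1)^2*(y + 6)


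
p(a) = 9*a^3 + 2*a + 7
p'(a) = 27*a^2 + 2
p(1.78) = 61.32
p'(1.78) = 87.55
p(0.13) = 7.28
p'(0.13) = 2.46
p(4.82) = 1024.46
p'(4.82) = 629.27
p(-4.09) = -616.94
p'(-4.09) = 453.66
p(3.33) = 345.99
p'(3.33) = 301.40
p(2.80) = 210.17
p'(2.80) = 213.68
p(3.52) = 406.57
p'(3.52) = 336.54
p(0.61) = 10.26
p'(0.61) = 12.05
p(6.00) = 1963.00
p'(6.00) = 974.00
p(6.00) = 1963.00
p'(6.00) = 974.00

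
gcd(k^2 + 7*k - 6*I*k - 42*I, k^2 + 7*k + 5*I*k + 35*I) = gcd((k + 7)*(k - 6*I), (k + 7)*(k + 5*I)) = k + 7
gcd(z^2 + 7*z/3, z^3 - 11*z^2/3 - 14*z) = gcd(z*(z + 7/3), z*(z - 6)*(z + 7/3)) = z^2 + 7*z/3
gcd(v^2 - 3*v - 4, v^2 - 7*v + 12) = v - 4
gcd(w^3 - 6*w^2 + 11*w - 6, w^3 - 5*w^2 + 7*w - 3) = w^2 - 4*w + 3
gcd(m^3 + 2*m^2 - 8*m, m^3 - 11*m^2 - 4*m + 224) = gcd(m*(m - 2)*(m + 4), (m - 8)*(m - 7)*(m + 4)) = m + 4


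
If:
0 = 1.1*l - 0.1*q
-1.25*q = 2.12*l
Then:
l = 0.00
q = 0.00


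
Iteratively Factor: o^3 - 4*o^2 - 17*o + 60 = (o - 5)*(o^2 + o - 12) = (o - 5)*(o + 4)*(o - 3)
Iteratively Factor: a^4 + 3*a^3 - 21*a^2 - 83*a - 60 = (a + 1)*(a^3 + 2*a^2 - 23*a - 60) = (a + 1)*(a + 3)*(a^2 - a - 20) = (a - 5)*(a + 1)*(a + 3)*(a + 4)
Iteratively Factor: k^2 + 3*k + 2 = (k + 2)*(k + 1)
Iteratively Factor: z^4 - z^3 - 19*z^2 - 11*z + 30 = (z - 5)*(z^3 + 4*z^2 + z - 6) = (z - 5)*(z + 2)*(z^2 + 2*z - 3) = (z - 5)*(z - 1)*(z + 2)*(z + 3)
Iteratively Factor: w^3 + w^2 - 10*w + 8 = (w - 2)*(w^2 + 3*w - 4) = (w - 2)*(w + 4)*(w - 1)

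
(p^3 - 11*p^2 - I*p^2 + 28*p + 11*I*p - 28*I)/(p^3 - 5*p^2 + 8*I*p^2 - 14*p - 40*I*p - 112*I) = (p^2 + p*(-4 - I) + 4*I)/(p^2 + p*(2 + 8*I) + 16*I)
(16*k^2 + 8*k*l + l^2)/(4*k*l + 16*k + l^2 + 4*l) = (4*k + l)/(l + 4)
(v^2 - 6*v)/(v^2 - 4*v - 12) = v/(v + 2)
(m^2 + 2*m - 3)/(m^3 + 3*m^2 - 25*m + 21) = (m + 3)/(m^2 + 4*m - 21)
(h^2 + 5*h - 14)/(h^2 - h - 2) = (h + 7)/(h + 1)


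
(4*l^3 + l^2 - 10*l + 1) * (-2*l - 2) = -8*l^4 - 10*l^3 + 18*l^2 + 18*l - 2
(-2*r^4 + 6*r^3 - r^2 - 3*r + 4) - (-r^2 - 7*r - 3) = -2*r^4 + 6*r^3 + 4*r + 7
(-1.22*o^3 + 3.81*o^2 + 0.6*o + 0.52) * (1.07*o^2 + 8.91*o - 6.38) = -1.3054*o^5 - 6.7935*o^4 + 42.3727*o^3 - 18.4054*o^2 + 0.805200000000001*o - 3.3176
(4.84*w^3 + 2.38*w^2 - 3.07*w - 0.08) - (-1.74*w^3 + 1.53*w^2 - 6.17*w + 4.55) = 6.58*w^3 + 0.85*w^2 + 3.1*w - 4.63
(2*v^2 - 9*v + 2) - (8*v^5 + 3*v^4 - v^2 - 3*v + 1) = -8*v^5 - 3*v^4 + 3*v^2 - 6*v + 1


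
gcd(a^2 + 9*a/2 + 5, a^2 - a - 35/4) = a + 5/2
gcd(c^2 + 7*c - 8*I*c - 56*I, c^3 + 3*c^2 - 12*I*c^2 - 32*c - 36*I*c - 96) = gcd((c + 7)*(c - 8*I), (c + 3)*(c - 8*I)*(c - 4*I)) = c - 8*I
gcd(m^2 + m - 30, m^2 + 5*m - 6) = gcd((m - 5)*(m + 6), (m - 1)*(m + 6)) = m + 6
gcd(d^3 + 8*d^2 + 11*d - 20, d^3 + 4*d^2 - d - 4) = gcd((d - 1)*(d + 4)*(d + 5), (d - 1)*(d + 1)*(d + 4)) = d^2 + 3*d - 4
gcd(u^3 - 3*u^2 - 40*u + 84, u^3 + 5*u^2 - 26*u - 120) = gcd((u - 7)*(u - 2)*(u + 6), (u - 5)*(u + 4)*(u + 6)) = u + 6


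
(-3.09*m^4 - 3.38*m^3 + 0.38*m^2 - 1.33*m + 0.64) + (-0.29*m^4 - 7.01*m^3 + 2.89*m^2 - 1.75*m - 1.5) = -3.38*m^4 - 10.39*m^3 + 3.27*m^2 - 3.08*m - 0.86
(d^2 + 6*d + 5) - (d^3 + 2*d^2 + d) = -d^3 - d^2 + 5*d + 5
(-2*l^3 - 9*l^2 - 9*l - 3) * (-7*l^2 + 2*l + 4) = 14*l^5 + 59*l^4 + 37*l^3 - 33*l^2 - 42*l - 12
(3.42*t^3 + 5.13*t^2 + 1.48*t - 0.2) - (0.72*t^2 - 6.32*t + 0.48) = 3.42*t^3 + 4.41*t^2 + 7.8*t - 0.68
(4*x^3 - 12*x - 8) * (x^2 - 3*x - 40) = 4*x^5 - 12*x^4 - 172*x^3 + 28*x^2 + 504*x + 320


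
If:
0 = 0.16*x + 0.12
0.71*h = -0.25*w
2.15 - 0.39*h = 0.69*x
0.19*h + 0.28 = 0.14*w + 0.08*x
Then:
No Solution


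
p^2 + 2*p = p*(p + 2)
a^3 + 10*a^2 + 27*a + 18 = (a + 1)*(a + 3)*(a + 6)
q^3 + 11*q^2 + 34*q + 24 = (q + 1)*(q + 4)*(q + 6)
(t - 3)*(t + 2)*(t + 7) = t^3 + 6*t^2 - 13*t - 42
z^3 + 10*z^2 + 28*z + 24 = (z + 2)^2*(z + 6)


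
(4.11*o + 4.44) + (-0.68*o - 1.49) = 3.43*o + 2.95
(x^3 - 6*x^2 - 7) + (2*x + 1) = x^3 - 6*x^2 + 2*x - 6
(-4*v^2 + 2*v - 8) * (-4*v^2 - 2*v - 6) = 16*v^4 + 52*v^2 + 4*v + 48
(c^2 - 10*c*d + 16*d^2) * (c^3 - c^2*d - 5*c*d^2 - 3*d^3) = c^5 - 11*c^4*d + 21*c^3*d^2 + 31*c^2*d^3 - 50*c*d^4 - 48*d^5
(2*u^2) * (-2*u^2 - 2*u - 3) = -4*u^4 - 4*u^3 - 6*u^2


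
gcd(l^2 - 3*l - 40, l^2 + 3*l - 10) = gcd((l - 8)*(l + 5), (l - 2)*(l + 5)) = l + 5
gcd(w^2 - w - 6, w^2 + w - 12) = w - 3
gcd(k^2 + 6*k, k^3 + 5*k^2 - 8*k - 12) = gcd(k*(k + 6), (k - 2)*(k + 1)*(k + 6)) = k + 6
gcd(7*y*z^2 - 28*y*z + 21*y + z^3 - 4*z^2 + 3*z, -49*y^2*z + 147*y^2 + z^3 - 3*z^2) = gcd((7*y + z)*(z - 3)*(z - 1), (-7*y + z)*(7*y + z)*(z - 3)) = 7*y*z - 21*y + z^2 - 3*z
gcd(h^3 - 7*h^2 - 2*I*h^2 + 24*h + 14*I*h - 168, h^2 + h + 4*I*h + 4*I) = h + 4*I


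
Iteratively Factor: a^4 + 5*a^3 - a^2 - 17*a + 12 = (a + 3)*(a^3 + 2*a^2 - 7*a + 4) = (a + 3)*(a + 4)*(a^2 - 2*a + 1) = (a - 1)*(a + 3)*(a + 4)*(a - 1)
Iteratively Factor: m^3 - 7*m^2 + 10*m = (m)*(m^2 - 7*m + 10) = m*(m - 5)*(m - 2)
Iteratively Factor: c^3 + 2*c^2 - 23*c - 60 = (c + 4)*(c^2 - 2*c - 15) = (c - 5)*(c + 4)*(c + 3)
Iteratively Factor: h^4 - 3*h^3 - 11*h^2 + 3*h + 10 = (h + 2)*(h^3 - 5*h^2 - h + 5) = (h + 1)*(h + 2)*(h^2 - 6*h + 5) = (h - 1)*(h + 1)*(h + 2)*(h - 5)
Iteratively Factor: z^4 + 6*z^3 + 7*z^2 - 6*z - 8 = (z - 1)*(z^3 + 7*z^2 + 14*z + 8) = (z - 1)*(z + 1)*(z^2 + 6*z + 8) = (z - 1)*(z + 1)*(z + 4)*(z + 2)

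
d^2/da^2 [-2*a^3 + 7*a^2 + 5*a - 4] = 14 - 12*a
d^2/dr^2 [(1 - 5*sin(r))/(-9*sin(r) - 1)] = 14*(9*sin(r)^2 - sin(r) - 18)/(9*sin(r) + 1)^3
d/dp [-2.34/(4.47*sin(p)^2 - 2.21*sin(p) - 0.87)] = (20.9196*sin(p) - 5.1714)*cos(p)/(-4.47*sin(p)^2 + 2.21*sin(p) + 0.87)^2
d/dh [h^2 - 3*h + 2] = 2*h - 3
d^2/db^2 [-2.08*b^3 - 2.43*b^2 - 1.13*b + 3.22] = -12.48*b - 4.86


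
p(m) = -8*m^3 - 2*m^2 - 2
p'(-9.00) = -1908.00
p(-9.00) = 5668.00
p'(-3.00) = -204.00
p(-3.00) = 196.00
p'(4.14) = -427.91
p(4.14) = -603.94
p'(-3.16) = -227.01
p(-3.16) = 230.46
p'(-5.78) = -778.68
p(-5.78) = 1475.99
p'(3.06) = -236.97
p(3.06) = -249.95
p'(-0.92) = -16.63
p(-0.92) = 2.54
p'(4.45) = -493.06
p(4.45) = -746.57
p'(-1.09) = -24.15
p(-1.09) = 5.98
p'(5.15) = -657.14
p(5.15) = -1147.77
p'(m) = -24*m^2 - 4*m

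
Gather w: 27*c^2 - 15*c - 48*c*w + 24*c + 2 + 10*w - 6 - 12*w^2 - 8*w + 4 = 27*c^2 + 9*c - 12*w^2 + w*(2 - 48*c)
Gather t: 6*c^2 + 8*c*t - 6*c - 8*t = 6*c^2 - 6*c + t*(8*c - 8)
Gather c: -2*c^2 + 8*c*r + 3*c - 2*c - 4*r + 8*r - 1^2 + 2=-2*c^2 + c*(8*r + 1) + 4*r + 1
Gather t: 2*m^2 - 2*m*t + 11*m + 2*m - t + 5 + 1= 2*m^2 + 13*m + t*(-2*m - 1) + 6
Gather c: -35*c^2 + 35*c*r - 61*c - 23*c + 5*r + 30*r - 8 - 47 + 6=-35*c^2 + c*(35*r - 84) + 35*r - 49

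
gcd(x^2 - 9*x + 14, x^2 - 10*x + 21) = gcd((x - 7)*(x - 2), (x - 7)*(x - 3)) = x - 7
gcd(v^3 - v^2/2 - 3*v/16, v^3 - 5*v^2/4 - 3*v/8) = v^2 + v/4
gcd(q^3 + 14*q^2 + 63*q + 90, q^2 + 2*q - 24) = q + 6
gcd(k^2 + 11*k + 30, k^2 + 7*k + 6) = k + 6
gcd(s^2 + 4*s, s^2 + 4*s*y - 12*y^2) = 1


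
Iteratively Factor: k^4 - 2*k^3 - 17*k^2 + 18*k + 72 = (k + 3)*(k^3 - 5*k^2 - 2*k + 24) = (k + 2)*(k + 3)*(k^2 - 7*k + 12) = (k - 4)*(k + 2)*(k + 3)*(k - 3)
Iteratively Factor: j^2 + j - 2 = (j + 2)*(j - 1)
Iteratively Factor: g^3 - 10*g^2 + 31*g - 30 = (g - 2)*(g^2 - 8*g + 15) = (g - 3)*(g - 2)*(g - 5)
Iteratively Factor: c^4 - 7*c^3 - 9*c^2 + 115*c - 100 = (c - 5)*(c^3 - 2*c^2 - 19*c + 20) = (c - 5)^2*(c^2 + 3*c - 4) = (c - 5)^2*(c - 1)*(c + 4)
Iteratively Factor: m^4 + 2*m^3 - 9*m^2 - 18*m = (m + 2)*(m^3 - 9*m) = (m + 2)*(m + 3)*(m^2 - 3*m) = (m - 3)*(m + 2)*(m + 3)*(m)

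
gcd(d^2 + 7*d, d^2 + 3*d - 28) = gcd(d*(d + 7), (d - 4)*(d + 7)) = d + 7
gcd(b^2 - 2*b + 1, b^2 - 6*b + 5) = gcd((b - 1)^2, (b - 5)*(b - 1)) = b - 1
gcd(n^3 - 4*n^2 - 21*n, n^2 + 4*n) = n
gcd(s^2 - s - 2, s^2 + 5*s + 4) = s + 1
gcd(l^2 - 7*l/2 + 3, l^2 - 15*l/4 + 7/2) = l - 2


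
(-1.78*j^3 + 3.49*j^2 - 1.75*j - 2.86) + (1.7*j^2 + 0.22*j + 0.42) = -1.78*j^3 + 5.19*j^2 - 1.53*j - 2.44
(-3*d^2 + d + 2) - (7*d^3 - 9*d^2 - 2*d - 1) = -7*d^3 + 6*d^2 + 3*d + 3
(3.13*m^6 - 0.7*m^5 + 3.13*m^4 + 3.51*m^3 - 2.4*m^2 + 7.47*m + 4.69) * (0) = 0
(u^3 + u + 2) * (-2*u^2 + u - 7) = -2*u^5 + u^4 - 9*u^3 - 3*u^2 - 5*u - 14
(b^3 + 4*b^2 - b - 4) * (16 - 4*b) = -4*b^4 + 68*b^2 - 64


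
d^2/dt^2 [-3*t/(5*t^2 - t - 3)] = 6*(t*(10*t - 1)^2 + (15*t - 1)*(-5*t^2 + t + 3))/(-5*t^2 + t + 3)^3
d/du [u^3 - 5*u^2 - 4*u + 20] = 3*u^2 - 10*u - 4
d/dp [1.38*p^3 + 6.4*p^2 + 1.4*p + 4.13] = 4.14*p^2 + 12.8*p + 1.4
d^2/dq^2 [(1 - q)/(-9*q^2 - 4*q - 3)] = 2*((5 - 27*q)*(9*q^2 + 4*q + 3) + 4*(q - 1)*(9*q + 2)^2)/(9*q^2 + 4*q + 3)^3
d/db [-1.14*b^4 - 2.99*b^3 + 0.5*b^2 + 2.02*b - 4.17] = -4.56*b^3 - 8.97*b^2 + 1.0*b + 2.02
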